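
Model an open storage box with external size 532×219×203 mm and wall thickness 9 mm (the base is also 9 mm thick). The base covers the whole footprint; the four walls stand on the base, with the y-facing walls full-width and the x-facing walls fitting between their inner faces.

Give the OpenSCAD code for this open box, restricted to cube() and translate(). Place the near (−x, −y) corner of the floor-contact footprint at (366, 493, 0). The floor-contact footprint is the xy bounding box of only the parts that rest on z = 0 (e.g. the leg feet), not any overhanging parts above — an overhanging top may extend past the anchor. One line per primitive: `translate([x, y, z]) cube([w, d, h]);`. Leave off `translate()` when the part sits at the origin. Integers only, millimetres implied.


translate([366, 493, 0]) cube([532, 219, 9]);
translate([366, 493, 9]) cube([532, 9, 194]);
translate([366, 703, 9]) cube([532, 9, 194]);
translate([366, 502, 9]) cube([9, 201, 194]);
translate([889, 502, 9]) cube([9, 201, 194]);


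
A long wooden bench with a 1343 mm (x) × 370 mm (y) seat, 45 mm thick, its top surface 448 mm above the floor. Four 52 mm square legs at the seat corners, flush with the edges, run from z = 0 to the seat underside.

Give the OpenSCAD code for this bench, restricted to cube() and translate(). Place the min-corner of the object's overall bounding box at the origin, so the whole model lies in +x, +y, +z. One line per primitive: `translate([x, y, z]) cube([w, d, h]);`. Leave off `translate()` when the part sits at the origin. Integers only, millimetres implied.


translate([0, 0, 403]) cube([1343, 370, 45]);
cube([52, 52, 403]);
translate([0, 318, 0]) cube([52, 52, 403]);
translate([1291, 0, 0]) cube([52, 52, 403]);
translate([1291, 318, 0]) cube([52, 52, 403]);


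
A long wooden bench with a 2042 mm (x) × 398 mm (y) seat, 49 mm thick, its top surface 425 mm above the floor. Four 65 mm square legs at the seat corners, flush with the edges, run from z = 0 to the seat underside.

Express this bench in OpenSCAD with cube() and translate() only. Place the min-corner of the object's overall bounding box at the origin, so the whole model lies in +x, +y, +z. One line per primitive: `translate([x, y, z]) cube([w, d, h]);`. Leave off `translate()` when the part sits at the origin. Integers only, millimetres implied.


translate([0, 0, 376]) cube([2042, 398, 49]);
cube([65, 65, 376]);
translate([0, 333, 0]) cube([65, 65, 376]);
translate([1977, 0, 0]) cube([65, 65, 376]);
translate([1977, 333, 0]) cube([65, 65, 376]);


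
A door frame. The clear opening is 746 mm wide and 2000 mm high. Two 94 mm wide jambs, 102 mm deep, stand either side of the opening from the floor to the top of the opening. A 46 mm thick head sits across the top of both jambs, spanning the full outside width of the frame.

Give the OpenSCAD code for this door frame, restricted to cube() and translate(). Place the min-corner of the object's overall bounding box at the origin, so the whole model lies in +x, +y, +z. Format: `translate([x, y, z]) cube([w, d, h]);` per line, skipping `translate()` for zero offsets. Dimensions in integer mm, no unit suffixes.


cube([94, 102, 2000]);
translate([840, 0, 0]) cube([94, 102, 2000]);
translate([0, 0, 2000]) cube([934, 102, 46]);


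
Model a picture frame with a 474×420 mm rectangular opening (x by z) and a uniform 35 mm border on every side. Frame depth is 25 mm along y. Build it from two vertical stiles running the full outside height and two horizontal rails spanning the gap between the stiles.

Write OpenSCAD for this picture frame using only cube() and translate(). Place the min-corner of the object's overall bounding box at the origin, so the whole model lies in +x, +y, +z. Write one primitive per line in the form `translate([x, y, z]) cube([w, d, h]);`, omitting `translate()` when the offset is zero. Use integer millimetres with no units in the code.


cube([35, 25, 490]);
translate([509, 0, 0]) cube([35, 25, 490]);
translate([35, 0, 0]) cube([474, 25, 35]);
translate([35, 0, 455]) cube([474, 25, 35]);


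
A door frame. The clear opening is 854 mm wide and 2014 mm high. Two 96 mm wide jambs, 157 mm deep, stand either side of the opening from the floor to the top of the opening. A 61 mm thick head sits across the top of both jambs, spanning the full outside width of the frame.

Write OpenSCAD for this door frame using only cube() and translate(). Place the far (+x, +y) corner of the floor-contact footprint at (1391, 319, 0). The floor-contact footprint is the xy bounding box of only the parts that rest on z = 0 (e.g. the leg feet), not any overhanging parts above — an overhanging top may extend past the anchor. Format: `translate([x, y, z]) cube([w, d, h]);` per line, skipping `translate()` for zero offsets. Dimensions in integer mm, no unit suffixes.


translate([345, 162, 0]) cube([96, 157, 2014]);
translate([1295, 162, 0]) cube([96, 157, 2014]);
translate([345, 162, 2014]) cube([1046, 157, 61]);


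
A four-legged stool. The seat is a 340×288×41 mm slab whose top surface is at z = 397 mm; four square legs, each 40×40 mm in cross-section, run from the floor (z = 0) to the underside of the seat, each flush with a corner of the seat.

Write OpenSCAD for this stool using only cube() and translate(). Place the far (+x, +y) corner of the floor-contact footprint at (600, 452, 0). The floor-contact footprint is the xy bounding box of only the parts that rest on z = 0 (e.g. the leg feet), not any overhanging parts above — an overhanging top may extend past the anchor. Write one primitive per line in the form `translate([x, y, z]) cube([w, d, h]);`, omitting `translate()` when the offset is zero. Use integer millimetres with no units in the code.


// leg_h = 397 - 41 = 356
translate([260, 164, 356]) cube([340, 288, 41]);
translate([260, 164, 0]) cube([40, 40, 356]);
translate([560, 164, 0]) cube([40, 40, 356]);
translate([260, 412, 0]) cube([40, 40, 356]);
translate([560, 412, 0]) cube([40, 40, 356]);


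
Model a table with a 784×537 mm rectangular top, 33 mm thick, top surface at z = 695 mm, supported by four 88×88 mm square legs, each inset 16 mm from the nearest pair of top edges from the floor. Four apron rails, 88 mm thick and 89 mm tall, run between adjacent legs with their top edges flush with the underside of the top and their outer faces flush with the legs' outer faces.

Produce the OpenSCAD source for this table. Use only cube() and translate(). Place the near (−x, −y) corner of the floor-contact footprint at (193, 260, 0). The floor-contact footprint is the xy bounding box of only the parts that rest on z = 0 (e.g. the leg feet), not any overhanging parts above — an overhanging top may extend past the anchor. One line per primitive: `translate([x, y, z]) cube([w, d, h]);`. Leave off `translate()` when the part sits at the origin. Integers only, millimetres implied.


translate([177, 244, 662]) cube([784, 537, 33]);
translate([193, 260, 0]) cube([88, 88, 662]);
translate([857, 260, 0]) cube([88, 88, 662]);
translate([193, 677, 0]) cube([88, 88, 662]);
translate([857, 677, 0]) cube([88, 88, 662]);
translate([281, 260, 573]) cube([576, 88, 89]);
translate([281, 677, 573]) cube([576, 88, 89]);
translate([193, 348, 573]) cube([88, 329, 89]);
translate([857, 348, 573]) cube([88, 329, 89]);


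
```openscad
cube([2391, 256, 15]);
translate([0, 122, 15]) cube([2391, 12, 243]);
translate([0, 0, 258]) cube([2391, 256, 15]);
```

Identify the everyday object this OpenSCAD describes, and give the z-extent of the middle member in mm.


An I-beam. The web height is 243 mm.

Two wide flanges with a thin centred web — an I-beam. Overall 273 mm minus two 15 mm flanges gives a web of 273 − 2·15 = 243 mm.


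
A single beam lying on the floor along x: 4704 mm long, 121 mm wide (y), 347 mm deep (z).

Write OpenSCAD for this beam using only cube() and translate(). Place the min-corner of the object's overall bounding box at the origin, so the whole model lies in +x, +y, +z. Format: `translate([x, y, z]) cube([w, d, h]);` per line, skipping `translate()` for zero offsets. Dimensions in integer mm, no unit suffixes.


cube([4704, 121, 347]);


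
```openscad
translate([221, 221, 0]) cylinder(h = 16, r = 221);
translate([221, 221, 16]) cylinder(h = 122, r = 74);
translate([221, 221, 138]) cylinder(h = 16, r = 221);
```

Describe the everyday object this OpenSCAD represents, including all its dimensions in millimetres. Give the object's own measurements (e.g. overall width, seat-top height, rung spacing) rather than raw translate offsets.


A spool: two coaxial disc flanges of radius 221 mm and thickness 16 mm, joined by a core cylinder of radius 74 mm and height 122 mm. The lower flange rests on z = 0 and the three cylinders share a vertical axis.


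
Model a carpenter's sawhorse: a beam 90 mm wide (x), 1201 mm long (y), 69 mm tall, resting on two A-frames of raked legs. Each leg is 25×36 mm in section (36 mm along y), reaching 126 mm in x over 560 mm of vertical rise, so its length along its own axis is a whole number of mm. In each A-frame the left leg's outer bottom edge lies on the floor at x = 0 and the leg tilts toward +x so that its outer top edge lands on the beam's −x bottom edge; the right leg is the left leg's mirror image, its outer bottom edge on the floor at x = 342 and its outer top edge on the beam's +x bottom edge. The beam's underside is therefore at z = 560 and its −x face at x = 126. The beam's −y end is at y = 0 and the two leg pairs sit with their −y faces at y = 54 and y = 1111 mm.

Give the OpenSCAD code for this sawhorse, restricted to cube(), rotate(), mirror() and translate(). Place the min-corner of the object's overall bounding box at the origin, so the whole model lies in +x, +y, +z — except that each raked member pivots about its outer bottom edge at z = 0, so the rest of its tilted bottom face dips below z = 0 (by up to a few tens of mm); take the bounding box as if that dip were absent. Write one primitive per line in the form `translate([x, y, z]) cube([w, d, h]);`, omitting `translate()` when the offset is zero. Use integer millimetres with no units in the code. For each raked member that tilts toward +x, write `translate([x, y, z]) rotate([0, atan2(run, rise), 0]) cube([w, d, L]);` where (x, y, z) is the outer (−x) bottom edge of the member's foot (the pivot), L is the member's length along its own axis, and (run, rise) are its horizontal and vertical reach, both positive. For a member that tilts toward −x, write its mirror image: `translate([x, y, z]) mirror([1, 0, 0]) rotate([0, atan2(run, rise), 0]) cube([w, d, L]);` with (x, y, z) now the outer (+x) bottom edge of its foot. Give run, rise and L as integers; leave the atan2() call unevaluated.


// leg length = √(126² + 560²) = 574
// right-leg outer foot x = 2·126 + 90 = 342
// beam min-corner = (126, 0, 560)
translate([126, 0, 560]) cube([90, 1201, 69]);
translate([0, 54, 0]) rotate([0, atan2(126, 560), 0]) cube([25, 36, 574]);
translate([342, 54, 0]) mirror([1, 0, 0]) rotate([0, atan2(126, 560), 0]) cube([25, 36, 574]);
translate([0, 1111, 0]) rotate([0, atan2(126, 560), 0]) cube([25, 36, 574]);
translate([342, 1111, 0]) mirror([1, 0, 0]) rotate([0, atan2(126, 560), 0]) cube([25, 36, 574]);


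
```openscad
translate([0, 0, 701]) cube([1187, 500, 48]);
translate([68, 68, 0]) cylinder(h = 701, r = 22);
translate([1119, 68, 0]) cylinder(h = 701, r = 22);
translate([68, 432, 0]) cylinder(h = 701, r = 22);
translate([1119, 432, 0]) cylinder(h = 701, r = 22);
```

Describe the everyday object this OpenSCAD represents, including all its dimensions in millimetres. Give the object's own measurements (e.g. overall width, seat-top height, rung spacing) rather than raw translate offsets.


A rectangular dining table. The top is 1187×500×48 mm with its upper surface at z = 749 mm. It stands on four round legs of 44 mm diameter, each leg's bounding box inset 46 mm from the nearest pair of top edges, running from the floor to the underside of the top.


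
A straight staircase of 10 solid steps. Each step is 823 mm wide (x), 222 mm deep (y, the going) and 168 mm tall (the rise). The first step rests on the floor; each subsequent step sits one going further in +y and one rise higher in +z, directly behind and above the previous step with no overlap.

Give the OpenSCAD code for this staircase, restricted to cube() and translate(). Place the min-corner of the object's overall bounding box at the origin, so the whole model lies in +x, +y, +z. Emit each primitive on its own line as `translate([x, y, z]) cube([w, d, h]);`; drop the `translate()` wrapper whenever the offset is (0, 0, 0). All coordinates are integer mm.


cube([823, 222, 168]);
translate([0, 222, 168]) cube([823, 222, 168]);
translate([0, 444, 336]) cube([823, 222, 168]);
translate([0, 666, 504]) cube([823, 222, 168]);
translate([0, 888, 672]) cube([823, 222, 168]);
translate([0, 1110, 840]) cube([823, 222, 168]);
translate([0, 1332, 1008]) cube([823, 222, 168]);
translate([0, 1554, 1176]) cube([823, 222, 168]);
translate([0, 1776, 1344]) cube([823, 222, 168]);
translate([0, 1998, 1512]) cube([823, 222, 168]);


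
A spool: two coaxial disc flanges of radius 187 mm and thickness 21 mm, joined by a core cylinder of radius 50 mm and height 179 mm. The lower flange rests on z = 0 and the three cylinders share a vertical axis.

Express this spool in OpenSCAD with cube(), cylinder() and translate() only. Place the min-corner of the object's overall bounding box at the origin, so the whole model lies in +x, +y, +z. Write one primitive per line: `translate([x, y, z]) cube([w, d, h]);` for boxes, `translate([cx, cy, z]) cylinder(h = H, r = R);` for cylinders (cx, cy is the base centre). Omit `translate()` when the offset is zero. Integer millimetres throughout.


translate([187, 187, 0]) cylinder(h = 21, r = 187);
translate([187, 187, 21]) cylinder(h = 179, r = 50);
translate([187, 187, 200]) cylinder(h = 21, r = 187);


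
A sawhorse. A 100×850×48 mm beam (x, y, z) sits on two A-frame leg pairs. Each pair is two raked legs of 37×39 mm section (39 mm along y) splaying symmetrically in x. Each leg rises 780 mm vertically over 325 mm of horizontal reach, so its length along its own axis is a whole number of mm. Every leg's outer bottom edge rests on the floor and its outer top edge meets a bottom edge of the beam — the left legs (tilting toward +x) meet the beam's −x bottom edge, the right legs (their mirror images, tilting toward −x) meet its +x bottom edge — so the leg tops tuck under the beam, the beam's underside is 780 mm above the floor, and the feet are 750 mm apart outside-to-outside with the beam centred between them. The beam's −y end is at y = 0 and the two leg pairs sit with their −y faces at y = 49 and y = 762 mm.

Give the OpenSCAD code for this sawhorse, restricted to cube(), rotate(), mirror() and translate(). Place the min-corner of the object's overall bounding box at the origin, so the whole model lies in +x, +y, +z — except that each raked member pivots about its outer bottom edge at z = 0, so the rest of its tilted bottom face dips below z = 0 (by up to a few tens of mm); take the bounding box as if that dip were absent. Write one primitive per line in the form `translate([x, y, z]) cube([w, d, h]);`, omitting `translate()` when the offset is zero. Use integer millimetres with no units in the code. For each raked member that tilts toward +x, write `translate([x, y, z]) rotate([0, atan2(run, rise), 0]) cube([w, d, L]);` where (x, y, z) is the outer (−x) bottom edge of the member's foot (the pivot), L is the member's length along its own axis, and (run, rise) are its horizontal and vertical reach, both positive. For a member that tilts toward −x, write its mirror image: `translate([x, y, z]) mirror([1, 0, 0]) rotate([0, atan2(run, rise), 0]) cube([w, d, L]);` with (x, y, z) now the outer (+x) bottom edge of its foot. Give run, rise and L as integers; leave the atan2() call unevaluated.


translate([325, 0, 780]) cube([100, 850, 48]);
translate([0, 49, 0]) rotate([0, atan2(325, 780), 0]) cube([37, 39, 845]);
translate([750, 49, 0]) mirror([1, 0, 0]) rotate([0, atan2(325, 780), 0]) cube([37, 39, 845]);
translate([0, 762, 0]) rotate([0, atan2(325, 780), 0]) cube([37, 39, 845]);
translate([750, 762, 0]) mirror([1, 0, 0]) rotate([0, atan2(325, 780), 0]) cube([37, 39, 845]);


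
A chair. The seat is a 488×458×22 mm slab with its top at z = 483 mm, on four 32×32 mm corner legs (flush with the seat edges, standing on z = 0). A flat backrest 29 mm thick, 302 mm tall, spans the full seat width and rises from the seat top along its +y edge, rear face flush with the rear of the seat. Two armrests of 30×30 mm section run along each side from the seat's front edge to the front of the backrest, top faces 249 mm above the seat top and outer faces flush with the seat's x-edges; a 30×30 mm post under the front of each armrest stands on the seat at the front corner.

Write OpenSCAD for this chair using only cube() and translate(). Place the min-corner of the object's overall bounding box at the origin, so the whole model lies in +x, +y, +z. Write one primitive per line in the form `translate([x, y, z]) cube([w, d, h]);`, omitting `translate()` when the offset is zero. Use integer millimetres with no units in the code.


// leg_h = 483 - 22 = 461
// arm post h = 249 - 30 = 219
translate([0, 0, 461]) cube([488, 458, 22]);
cube([32, 32, 461]);
translate([456, 0, 0]) cube([32, 32, 461]);
translate([0, 426, 0]) cube([32, 32, 461]);
translate([456, 426, 0]) cube([32, 32, 461]);
translate([0, 429, 483]) cube([488, 29, 302]);
translate([0, 0, 702]) cube([30, 429, 30]);
translate([458, 0, 702]) cube([30, 429, 30]);
translate([0, 0, 483]) cube([30, 30, 219]);
translate([458, 0, 483]) cube([30, 30, 219]);


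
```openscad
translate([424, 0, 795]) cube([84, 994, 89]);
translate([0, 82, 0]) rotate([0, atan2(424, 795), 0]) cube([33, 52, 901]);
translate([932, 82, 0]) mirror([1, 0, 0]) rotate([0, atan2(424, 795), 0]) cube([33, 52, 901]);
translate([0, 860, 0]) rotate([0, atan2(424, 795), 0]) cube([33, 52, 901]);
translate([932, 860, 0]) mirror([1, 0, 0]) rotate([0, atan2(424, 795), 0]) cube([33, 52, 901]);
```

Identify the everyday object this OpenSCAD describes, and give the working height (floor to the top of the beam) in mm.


A sawhorse. The overall height is 884 mm.

A beam across two mirrored pairs of raked legs — a sawhorse. The beam's underside is at z = 795 (matching the legs' vertical rise in atan2(424, 795)) and the beam is 89 mm tall, so its top is at 795 + 89 = 884 mm. The raked legs top out at the beam's underside, so that is the highest point.


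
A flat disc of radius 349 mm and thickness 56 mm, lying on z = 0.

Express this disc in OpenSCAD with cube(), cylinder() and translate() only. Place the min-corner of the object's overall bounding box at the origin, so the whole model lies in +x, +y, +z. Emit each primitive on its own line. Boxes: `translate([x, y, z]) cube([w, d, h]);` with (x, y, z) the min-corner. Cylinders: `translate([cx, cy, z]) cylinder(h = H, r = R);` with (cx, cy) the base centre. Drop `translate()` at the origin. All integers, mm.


translate([349, 349, 0]) cylinder(h = 56, r = 349);


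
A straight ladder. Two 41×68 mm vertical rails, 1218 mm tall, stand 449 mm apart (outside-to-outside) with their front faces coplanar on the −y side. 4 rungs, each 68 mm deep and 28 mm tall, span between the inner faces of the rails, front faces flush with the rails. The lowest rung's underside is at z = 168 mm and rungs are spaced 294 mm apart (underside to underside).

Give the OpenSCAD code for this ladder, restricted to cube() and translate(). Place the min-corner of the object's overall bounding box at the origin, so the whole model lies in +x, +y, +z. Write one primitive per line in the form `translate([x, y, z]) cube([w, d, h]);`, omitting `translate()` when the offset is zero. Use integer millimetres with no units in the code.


cube([41, 68, 1218]);
translate([408, 0, 0]) cube([41, 68, 1218]);
translate([41, 0, 168]) cube([367, 68, 28]);
translate([41, 0, 462]) cube([367, 68, 28]);
translate([41, 0, 756]) cube([367, 68, 28]);
translate([41, 0, 1050]) cube([367, 68, 28]);


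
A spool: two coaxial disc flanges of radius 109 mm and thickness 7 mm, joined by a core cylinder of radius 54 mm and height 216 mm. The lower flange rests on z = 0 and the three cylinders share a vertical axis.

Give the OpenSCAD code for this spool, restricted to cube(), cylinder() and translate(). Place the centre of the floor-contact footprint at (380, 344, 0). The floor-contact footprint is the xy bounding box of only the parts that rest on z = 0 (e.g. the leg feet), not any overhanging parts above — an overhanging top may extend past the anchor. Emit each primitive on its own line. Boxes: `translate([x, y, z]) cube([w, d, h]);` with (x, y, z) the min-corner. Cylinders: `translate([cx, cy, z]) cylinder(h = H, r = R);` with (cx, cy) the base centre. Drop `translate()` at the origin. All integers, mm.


translate([380, 344, 0]) cylinder(h = 7, r = 109);
translate([380, 344, 7]) cylinder(h = 216, r = 54);
translate([380, 344, 223]) cylinder(h = 7, r = 109);


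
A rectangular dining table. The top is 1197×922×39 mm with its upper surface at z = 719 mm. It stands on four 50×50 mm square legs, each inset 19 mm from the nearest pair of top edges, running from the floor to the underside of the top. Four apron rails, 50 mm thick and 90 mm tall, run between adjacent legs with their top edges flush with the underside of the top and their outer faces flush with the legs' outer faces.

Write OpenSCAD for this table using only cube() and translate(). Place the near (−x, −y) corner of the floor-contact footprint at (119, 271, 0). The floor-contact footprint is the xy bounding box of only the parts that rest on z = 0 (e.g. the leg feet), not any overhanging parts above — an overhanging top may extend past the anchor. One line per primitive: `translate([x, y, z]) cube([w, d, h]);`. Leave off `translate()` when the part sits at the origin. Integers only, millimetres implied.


translate([100, 252, 680]) cube([1197, 922, 39]);
translate([119, 271, 0]) cube([50, 50, 680]);
translate([1228, 271, 0]) cube([50, 50, 680]);
translate([119, 1105, 0]) cube([50, 50, 680]);
translate([1228, 1105, 0]) cube([50, 50, 680]);
translate([169, 271, 590]) cube([1059, 50, 90]);
translate([169, 1105, 590]) cube([1059, 50, 90]);
translate([119, 321, 590]) cube([50, 784, 90]);
translate([1228, 321, 590]) cube([50, 784, 90]);


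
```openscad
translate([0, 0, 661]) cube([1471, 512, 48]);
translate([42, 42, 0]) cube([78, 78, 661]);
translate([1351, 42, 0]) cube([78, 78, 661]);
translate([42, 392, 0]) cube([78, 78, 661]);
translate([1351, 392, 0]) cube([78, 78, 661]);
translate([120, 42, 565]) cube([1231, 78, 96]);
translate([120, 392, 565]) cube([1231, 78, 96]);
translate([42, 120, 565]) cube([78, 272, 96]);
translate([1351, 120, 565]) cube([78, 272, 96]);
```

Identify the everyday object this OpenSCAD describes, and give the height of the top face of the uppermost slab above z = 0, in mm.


A table. The table height is 709 mm.

A 1471×512×48 slab sits at z = 661 on four 78 mm square posts — a table. The top surface is at 661 + 48 = 709 mm.


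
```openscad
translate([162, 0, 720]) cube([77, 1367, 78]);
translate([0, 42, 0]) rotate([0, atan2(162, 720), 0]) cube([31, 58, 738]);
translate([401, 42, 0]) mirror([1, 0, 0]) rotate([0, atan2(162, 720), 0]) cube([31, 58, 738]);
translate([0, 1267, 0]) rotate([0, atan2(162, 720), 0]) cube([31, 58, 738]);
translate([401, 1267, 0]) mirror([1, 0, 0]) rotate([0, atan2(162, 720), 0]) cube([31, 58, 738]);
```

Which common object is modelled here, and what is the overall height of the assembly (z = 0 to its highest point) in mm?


A sawhorse. The overall height is 798 mm.

A beam across two mirrored pairs of raked legs — a sawhorse. The beam's underside is at z = 720 (matching the legs' vertical rise in atan2(162, 720)) and the beam is 78 mm tall, so its top is at 720 + 78 = 798 mm. The raked legs top out at the beam's underside, so that is the highest point.


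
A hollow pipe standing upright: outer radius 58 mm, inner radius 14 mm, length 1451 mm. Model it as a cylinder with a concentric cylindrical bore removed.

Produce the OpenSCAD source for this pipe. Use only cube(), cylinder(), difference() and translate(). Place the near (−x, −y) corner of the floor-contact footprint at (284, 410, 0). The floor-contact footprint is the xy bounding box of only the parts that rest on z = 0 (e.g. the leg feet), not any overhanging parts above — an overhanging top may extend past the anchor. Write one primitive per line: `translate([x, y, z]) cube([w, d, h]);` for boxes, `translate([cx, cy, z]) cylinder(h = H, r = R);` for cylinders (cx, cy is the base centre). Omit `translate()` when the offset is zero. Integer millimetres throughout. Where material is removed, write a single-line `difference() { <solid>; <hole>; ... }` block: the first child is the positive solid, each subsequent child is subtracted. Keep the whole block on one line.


difference() { translate([342, 468, 0]) cylinder(h = 1451, r = 58); translate([342, 468, 0]) cylinder(h = 1451, r = 14); }


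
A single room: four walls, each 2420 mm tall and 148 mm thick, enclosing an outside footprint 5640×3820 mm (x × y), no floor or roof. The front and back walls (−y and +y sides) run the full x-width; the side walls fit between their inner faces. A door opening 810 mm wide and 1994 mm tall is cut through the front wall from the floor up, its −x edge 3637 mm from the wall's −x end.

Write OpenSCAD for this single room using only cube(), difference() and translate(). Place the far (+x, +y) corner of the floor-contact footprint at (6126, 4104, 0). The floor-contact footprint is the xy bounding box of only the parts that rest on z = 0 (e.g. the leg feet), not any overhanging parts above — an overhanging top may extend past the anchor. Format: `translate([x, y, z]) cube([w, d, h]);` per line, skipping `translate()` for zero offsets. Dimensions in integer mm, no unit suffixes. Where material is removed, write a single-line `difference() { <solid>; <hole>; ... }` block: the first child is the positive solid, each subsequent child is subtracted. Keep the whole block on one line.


difference() { translate([486, 284, 0]) cube([5640, 148, 2420]); translate([4123, 284, 0]) cube([810, 148, 1994]); }
translate([486, 3956, 0]) cube([5640, 148, 2420]);
translate([486, 432, 0]) cube([148, 3524, 2420]);
translate([5978, 432, 0]) cube([148, 3524, 2420]);


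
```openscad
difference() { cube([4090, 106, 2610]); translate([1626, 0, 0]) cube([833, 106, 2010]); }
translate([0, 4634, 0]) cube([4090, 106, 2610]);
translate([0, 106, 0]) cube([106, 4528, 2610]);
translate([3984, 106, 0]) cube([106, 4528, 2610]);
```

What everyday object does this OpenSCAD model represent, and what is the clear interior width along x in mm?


A single room. The interior width is 3878 mm.

Four walls enclosing a rectangle with a door in the front wall — a room. Outside width 4090 minus two 106 mm walls gives 3878 mm.


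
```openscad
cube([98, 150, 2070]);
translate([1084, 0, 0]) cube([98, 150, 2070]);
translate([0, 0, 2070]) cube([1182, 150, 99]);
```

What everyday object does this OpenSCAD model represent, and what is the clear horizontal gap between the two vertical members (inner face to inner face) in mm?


A door frame. The clear opening width is 986 mm.

Two 2070 mm tall posts with a header on top — a door frame. The left jamb is 98 mm wide at x = 0; the right jamb starts at x = 1084. The clear opening is 1084 − 98 = 986 mm.


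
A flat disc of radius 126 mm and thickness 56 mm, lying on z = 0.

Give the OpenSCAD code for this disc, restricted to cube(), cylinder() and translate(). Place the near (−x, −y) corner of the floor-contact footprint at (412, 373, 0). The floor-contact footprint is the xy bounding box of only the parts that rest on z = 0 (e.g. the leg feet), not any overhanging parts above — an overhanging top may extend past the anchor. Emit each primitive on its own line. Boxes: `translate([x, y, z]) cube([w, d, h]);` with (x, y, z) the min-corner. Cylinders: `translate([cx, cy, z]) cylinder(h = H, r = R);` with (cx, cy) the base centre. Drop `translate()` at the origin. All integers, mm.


translate([538, 499, 0]) cylinder(h = 56, r = 126);


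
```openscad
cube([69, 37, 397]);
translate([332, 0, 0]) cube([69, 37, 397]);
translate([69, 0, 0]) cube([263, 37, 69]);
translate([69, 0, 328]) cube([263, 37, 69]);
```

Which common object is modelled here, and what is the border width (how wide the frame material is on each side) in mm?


A picture frame. The border width is 69 mm.

Four thin pieces enclosing a rectangular opening — a picture frame. The two full-height stiles are 397 mm tall; the top rail sits at z = 328 and is 69 mm tall, so the border above the opening is 397 − 328 = 69 mm, matching the stile x-width.


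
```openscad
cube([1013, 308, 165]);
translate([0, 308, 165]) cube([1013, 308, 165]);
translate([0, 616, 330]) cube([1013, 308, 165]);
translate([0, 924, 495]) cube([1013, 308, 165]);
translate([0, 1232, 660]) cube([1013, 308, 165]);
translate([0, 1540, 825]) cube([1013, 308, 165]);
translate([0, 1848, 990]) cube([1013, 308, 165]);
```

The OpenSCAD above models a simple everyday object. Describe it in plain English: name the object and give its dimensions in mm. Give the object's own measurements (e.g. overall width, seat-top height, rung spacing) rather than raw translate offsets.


A straight staircase of 7 solid steps. Each step is 1013 mm wide (x), 308 mm deep (y, the going) and 165 mm tall (the rise). The first step rests on the floor; each subsequent step sits one going further in +y and one rise higher in +z, directly behind and above the previous step with no overlap.


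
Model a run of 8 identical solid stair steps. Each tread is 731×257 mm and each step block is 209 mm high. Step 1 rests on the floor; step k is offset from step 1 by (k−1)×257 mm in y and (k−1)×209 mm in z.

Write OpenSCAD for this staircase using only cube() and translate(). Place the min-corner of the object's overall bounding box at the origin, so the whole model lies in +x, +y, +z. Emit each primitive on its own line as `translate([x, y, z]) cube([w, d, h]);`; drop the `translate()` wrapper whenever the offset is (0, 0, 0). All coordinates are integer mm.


cube([731, 257, 209]);
translate([0, 257, 209]) cube([731, 257, 209]);
translate([0, 514, 418]) cube([731, 257, 209]);
translate([0, 771, 627]) cube([731, 257, 209]);
translate([0, 1028, 836]) cube([731, 257, 209]);
translate([0, 1285, 1045]) cube([731, 257, 209]);
translate([0, 1542, 1254]) cube([731, 257, 209]);
translate([0, 1799, 1463]) cube([731, 257, 209]);


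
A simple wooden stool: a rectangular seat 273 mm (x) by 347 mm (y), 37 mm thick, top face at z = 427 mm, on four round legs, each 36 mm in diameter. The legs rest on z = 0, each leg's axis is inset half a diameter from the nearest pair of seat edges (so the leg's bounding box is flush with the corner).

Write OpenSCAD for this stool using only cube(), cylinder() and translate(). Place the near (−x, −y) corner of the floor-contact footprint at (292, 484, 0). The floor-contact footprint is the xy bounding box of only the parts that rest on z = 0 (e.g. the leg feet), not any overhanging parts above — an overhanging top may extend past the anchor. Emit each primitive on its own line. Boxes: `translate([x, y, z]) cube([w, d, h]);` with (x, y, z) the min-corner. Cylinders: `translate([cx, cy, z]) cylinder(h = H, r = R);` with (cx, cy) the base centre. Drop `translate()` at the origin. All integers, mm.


translate([292, 484, 390]) cube([273, 347, 37]);
translate([310, 502, 0]) cylinder(h = 390, r = 18);
translate([547, 502, 0]) cylinder(h = 390, r = 18);
translate([310, 813, 0]) cylinder(h = 390, r = 18);
translate([547, 813, 0]) cylinder(h = 390, r = 18);


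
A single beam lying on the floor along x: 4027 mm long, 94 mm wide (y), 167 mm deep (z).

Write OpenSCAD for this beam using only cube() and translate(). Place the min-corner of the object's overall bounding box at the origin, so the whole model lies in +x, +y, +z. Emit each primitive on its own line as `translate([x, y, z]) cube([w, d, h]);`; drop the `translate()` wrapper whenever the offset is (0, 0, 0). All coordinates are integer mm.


cube([4027, 94, 167]);


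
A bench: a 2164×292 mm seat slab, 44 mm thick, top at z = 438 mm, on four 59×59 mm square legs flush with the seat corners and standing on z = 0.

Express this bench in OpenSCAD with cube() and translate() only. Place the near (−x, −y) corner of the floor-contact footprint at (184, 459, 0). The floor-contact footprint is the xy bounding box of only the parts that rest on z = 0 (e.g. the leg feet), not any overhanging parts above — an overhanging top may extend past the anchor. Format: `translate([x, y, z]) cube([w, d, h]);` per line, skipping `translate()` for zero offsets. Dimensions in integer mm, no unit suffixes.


// leg_h = 438 − 44 = 394
translate([184, 459, 394]) cube([2164, 292, 44]);
translate([184, 459, 0]) cube([59, 59, 394]);
translate([184, 692, 0]) cube([59, 59, 394]);
translate([2289, 459, 0]) cube([59, 59, 394]);
translate([2289, 692, 0]) cube([59, 59, 394]);


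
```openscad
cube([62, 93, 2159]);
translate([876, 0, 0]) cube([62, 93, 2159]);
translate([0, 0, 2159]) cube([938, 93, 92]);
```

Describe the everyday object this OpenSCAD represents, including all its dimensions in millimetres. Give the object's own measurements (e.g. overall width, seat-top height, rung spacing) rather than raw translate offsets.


A door frame. The clear opening is 814 mm wide and 2159 mm high. Two 62 mm wide jambs, 93 mm deep, stand either side of the opening from the floor to the top of the opening. A 92 mm thick head sits across the top of both jambs, spanning the full outside width of the frame.


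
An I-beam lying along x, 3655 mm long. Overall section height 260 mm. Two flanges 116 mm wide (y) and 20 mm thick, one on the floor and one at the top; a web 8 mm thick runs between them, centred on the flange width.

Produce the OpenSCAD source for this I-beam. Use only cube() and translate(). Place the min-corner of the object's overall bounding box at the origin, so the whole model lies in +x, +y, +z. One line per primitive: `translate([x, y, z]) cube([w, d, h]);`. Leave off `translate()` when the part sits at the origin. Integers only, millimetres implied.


cube([3655, 116, 20]);
translate([0, 54, 20]) cube([3655, 8, 220]);
translate([0, 0, 240]) cube([3655, 116, 20]);


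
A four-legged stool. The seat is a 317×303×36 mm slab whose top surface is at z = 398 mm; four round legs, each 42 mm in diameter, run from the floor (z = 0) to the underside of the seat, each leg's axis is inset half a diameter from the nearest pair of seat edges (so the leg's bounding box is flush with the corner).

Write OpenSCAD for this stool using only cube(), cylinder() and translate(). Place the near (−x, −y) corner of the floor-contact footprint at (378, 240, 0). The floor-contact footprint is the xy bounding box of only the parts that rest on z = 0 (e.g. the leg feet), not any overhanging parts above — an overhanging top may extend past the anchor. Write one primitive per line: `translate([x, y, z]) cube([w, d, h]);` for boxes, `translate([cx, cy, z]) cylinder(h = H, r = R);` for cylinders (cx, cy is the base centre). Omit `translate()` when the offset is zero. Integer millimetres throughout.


// leg_h = 398 - 36 = 362
translate([378, 240, 362]) cube([317, 303, 36]);
translate([399, 261, 0]) cylinder(h = 362, r = 21);
translate([674, 261, 0]) cylinder(h = 362, r = 21);
translate([399, 522, 0]) cylinder(h = 362, r = 21);
translate([674, 522, 0]) cylinder(h = 362, r = 21);


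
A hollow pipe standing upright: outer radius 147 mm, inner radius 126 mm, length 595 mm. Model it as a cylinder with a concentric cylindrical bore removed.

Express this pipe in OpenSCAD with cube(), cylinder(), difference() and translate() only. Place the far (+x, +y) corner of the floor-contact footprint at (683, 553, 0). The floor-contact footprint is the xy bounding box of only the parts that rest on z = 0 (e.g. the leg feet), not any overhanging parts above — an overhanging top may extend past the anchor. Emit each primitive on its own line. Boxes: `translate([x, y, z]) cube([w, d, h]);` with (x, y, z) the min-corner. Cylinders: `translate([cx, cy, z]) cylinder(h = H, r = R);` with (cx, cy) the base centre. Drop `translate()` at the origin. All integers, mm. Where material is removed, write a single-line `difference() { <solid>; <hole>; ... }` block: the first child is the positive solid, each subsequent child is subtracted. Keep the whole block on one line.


difference() { translate([536, 406, 0]) cylinder(h = 595, r = 147); translate([536, 406, 0]) cylinder(h = 595, r = 126); }


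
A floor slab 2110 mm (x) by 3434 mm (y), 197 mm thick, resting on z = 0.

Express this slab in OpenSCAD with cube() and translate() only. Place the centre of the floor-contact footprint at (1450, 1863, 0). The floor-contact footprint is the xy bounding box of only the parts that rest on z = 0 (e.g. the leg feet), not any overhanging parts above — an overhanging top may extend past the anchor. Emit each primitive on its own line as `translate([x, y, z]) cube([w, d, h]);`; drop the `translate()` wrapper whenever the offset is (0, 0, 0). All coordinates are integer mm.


translate([395, 146, 0]) cube([2110, 3434, 197]);


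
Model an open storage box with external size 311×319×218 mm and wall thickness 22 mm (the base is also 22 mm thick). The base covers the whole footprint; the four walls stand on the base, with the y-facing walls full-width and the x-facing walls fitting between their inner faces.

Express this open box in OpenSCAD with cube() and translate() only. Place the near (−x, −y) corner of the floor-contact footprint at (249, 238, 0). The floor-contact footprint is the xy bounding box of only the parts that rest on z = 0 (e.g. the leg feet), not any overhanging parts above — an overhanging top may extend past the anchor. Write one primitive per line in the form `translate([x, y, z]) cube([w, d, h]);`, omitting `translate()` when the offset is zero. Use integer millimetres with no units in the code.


translate([249, 238, 0]) cube([311, 319, 22]);
translate([249, 238, 22]) cube([311, 22, 196]);
translate([249, 535, 22]) cube([311, 22, 196]);
translate([249, 260, 22]) cube([22, 275, 196]);
translate([538, 260, 22]) cube([22, 275, 196]);


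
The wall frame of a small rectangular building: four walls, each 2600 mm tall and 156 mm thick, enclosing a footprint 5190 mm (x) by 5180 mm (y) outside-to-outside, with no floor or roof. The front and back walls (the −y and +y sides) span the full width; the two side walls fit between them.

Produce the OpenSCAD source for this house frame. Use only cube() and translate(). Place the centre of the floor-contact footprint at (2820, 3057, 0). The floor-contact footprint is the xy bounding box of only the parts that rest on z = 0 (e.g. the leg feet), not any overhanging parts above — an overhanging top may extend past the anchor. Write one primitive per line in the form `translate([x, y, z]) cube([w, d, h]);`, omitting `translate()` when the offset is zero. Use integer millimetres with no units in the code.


translate([225, 467, 0]) cube([5190, 156, 2600]);
translate([225, 5491, 0]) cube([5190, 156, 2600]);
translate([225, 623, 0]) cube([156, 4868, 2600]);
translate([5259, 623, 0]) cube([156, 4868, 2600]);


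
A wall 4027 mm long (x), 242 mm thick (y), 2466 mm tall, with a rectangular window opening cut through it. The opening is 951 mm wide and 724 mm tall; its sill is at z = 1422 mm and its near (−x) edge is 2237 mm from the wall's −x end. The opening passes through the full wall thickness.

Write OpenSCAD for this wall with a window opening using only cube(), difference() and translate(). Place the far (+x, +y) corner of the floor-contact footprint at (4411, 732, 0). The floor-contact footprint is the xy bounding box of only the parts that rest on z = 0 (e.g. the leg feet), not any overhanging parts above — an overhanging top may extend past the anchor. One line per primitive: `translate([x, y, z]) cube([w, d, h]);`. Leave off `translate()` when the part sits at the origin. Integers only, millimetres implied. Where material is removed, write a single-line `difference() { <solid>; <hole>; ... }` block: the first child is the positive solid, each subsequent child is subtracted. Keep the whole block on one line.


difference() { translate([384, 490, 0]) cube([4027, 242, 2466]); translate([2621, 490, 1422]) cube([951, 242, 724]); }
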